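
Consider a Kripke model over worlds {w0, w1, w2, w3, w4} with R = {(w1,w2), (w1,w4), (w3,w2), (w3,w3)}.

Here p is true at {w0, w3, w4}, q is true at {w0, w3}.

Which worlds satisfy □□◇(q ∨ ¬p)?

w0: no successors, so □□◇(q ∨ ¬p) holds vacuously. ✓
w1: successors {w2, w4}; □◇(q ∨ ¬p) there: w2:T, w4:T. ✓
w2: no successors, so □□◇(q ∨ ¬p) holds vacuously. ✓
w3: successors {w2, w3}; □◇(q ∨ ¬p) there: w2:T, w3:F. ✗
w4: no successors, so □□◇(q ∨ ¬p) holds vacuously. ✓

{w0, w1, w2, w4}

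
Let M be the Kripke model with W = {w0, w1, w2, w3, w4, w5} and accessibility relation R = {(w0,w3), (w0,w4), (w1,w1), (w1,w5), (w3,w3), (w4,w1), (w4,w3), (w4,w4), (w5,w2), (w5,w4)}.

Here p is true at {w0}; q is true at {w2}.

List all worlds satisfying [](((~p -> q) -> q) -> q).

{w2}

w0: successors {w3, w4}; ((~p -> q) -> q) -> q there: w3:F, w4:F. ✗
w1: successors {w1, w5}; ((~p -> q) -> q) -> q there: w1:F, w5:F. ✗
w2: no successors, so [](((~p -> q) -> q) -> q) holds vacuously. ✓
w3: successors {w3}; ((~p -> q) -> q) -> q there: w3:F. ✗
w4: successors {w1, w3, w4}; ((~p -> q) -> q) -> q there: w1:F, w3:F, w4:F. ✗
w5: successors {w2, w4}; ((~p -> q) -> q) -> q there: w2:T, w4:F. ✗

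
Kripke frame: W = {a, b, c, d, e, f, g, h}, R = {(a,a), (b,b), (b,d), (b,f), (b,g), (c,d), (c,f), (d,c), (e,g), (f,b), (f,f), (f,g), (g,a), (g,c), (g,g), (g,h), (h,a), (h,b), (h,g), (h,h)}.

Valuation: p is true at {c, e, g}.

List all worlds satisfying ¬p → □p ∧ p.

a: ¬p is T, □p ∧ p is F. ✗
b: ¬p is T, □p ∧ p is F. ✗
c: ¬p is F, □p ∧ p is F. ✓
d: ¬p is T, □p ∧ p is F. ✗
e: ¬p is F, □p ∧ p is T. ✓
f: ¬p is T, □p ∧ p is F. ✗
g: ¬p is F, □p ∧ p is F. ✓
h: ¬p is T, □p ∧ p is F. ✗

{c, e, g}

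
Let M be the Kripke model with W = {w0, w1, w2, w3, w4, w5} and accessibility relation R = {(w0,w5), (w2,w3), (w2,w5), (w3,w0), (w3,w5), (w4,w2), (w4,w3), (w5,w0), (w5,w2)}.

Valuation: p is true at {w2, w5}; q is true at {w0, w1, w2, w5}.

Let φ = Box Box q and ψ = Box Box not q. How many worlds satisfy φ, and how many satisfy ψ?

4 and 1

For Box Box q:
w0: successors {w5}; Box q there: w5:T. ✓
w1: no successors, so Box Box q holds vacuously. ✓
w2: successors {w3, w5}; Box q there: w3:T, w5:T. ✓
w3: successors {w0, w5}; Box q there: w0:T, w5:T. ✓
w4: successors {w2, w3}; Box q there: w2:F, w3:T. ✗
w5: successors {w0, w2}; Box q there: w0:T, w2:F. ✗
— 4 worlds.
For Box Box not q:
w0: successors {w5}; Box not q there: w5:F. ✗
w1: no successors, so Box Box not q holds vacuously. ✓
w2: successors {w3, w5}; Box not q there: w3:F, w5:F. ✗
w3: successors {w0, w5}; Box not q there: w0:F, w5:F. ✗
w4: successors {w2, w3}; Box not q there: w2:F, w3:F. ✗
w5: successors {w0, w2}; Box not q there: w0:F, w2:F. ✗
— 1 world.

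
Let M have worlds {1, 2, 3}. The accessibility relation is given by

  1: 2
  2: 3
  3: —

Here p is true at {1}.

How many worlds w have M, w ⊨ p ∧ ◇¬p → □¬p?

1: p ∧ ◇¬p is T, □¬p is T. ✓
2: p ∧ ◇¬p is F, □¬p is T. ✓
3: p ∧ ◇¬p is F, □¬p is T. ✓
Satisfying worlds: {1, 2, 3}.

3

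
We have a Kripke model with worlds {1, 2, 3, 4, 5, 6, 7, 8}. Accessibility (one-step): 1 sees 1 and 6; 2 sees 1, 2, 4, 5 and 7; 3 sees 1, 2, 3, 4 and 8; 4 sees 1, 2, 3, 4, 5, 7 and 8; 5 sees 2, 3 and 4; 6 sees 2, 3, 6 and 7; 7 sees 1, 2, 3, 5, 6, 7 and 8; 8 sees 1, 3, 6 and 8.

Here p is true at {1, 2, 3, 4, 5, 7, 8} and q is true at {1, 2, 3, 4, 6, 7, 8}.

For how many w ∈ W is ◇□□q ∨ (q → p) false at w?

1: ◇□□q is T, q → p is T. ✓
2: ◇□□q is T, q → p is T. ✓
3: ◇□□q is T, q → p is T. ✓
4: ◇□□q is T, q → p is T. ✓
5: ◇□□q is F, q → p is T. ✓
6: ◇□□q is F, q → p is F. ✗
7: ◇□□q is T, q → p is T. ✓
8: ◇□□q is T, q → p is T. ✓
Satisfying worlds: {1, 2, 3, 4, 5, 7, 8}.
So ◇□□q ∨ (q → p) fails at the other 1 world.

1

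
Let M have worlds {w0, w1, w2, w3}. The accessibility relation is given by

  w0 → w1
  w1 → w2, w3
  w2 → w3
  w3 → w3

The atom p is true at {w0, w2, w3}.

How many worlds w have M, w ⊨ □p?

w0: successors {w1}; p there: w1:F. ✗
w1: successors {w2, w3}; p there: w2:T, w3:T. ✓
w2: successors {w3}; p there: w3:T. ✓
w3: successors {w3}; p there: w3:T. ✓
Satisfying worlds: {w1, w2, w3}.

3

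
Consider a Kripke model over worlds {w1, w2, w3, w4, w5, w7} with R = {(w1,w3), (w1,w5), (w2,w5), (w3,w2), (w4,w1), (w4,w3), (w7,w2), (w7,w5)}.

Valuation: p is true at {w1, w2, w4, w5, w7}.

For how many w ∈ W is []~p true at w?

1

w1: successors {w3, w5}; ~p there: w3:T, w5:F. ✗
w2: successors {w5}; ~p there: w5:F. ✗
w3: successors {w2}; ~p there: w2:F. ✗
w4: successors {w1, w3}; ~p there: w1:F, w3:T. ✗
w5: no successors, so []~p holds vacuously. ✓
w7: successors {w2, w5}; ~p there: w2:F, w5:F. ✗
Satisfying worlds: {w5}.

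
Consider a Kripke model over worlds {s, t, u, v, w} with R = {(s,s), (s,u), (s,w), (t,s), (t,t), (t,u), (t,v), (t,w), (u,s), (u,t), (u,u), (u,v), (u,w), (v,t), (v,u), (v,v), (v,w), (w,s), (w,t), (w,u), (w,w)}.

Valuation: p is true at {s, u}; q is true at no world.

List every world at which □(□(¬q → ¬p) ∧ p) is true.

∅

s: successors {s, u, w}; □(¬q → ¬p) ∧ p there: s:F, u:F, w:F. ✗
t: successors {s, t, u, v, w}; □(¬q → ¬p) ∧ p there: s:F, t:F, u:F, v:F, w:F. ✗
u: successors {s, t, u, v, w}; □(¬q → ¬p) ∧ p there: s:F, t:F, u:F, v:F, w:F. ✗
v: successors {t, u, v, w}; □(¬q → ¬p) ∧ p there: t:F, u:F, v:F, w:F. ✗
w: successors {s, t, u, w}; □(¬q → ¬p) ∧ p there: s:F, t:F, u:F, w:F. ✗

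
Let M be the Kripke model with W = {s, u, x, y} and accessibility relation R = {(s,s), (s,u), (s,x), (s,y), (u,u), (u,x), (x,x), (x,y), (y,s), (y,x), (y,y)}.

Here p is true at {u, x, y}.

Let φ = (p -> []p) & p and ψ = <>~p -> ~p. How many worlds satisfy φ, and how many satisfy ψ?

For (p -> []p) & p:
s: p -> []p is T, p is F. ✗
u: p -> []p is T, p is T. ✓
x: p -> []p is T, p is T. ✓
y: p -> []p is F, p is T. ✗
— 2 worlds.
For <>~p -> ~p:
s: <>~p is T, ~p is T. ✓
u: <>~p is F, ~p is F. ✓
x: <>~p is F, ~p is F. ✓
y: <>~p is T, ~p is F. ✗
— 3 worlds.

2 and 3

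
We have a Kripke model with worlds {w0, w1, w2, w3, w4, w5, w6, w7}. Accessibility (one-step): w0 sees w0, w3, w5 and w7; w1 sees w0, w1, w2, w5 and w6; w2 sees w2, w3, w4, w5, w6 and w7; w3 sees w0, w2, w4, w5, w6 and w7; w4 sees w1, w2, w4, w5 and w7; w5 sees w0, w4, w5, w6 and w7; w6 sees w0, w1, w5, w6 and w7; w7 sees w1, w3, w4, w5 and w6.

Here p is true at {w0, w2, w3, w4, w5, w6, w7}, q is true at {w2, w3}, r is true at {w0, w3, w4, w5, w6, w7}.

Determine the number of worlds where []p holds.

w0: successors {w0, w3, w5, w7}; p there: w0:T, w3:T, w5:T, w7:T. ✓
w1: successors {w0, w1, w2, w5, w6}; p there: w0:T, w1:F, w2:T, w5:T, w6:T. ✗
w2: successors {w2, w3, w4, w5, w6, w7}; p there: w2:T, w3:T, w4:T, w5:T, w6:T, w7:T. ✓
w3: successors {w0, w2, w4, w5, w6, w7}; p there: w0:T, w2:T, w4:T, w5:T, w6:T, w7:T. ✓
w4: successors {w1, w2, w4, w5, w7}; p there: w1:F, w2:T, w4:T, w5:T, w7:T. ✗
w5: successors {w0, w4, w5, w6, w7}; p there: w0:T, w4:T, w5:T, w6:T, w7:T. ✓
w6: successors {w0, w1, w5, w6, w7}; p there: w0:T, w1:F, w5:T, w6:T, w7:T. ✗
w7: successors {w1, w3, w4, w5, w6}; p there: w1:F, w3:T, w4:T, w5:T, w6:T. ✗
Satisfying worlds: {w0, w2, w3, w5}.

4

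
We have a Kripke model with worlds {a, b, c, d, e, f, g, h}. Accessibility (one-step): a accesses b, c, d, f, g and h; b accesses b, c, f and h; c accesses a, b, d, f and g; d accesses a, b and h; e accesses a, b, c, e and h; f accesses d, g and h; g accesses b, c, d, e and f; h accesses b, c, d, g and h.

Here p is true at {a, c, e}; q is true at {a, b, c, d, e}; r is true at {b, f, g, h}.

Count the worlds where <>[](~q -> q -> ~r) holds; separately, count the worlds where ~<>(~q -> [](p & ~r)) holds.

For <>[](~q -> q -> ~r):
a: successors {b, c, d, f, g, h}; [](~q -> q -> ~r) there: b:T, c:T, d:T, f:T, g:T, h:T. ✓
b: successors {b, c, f, h}; [](~q -> q -> ~r) there: b:T, c:T, f:T, h:T. ✓
c: successors {a, b, d, f, g}; [](~q -> q -> ~r) there: a:T, b:T, d:T, f:T, g:T. ✓
d: successors {a, b, h}; [](~q -> q -> ~r) there: a:T, b:T, h:T. ✓
e: successors {a, b, c, e, h}; [](~q -> q -> ~r) there: a:T, b:T, c:T, e:T, h:T. ✓
f: successors {d, g, h}; [](~q -> q -> ~r) there: d:T, g:T, h:T. ✓
g: successors {b, c, d, e, f}; [](~q -> q -> ~r) there: b:T, c:T, d:T, e:T, f:T. ✓
h: successors {b, c, d, g, h}; [](~q -> q -> ~r) there: b:T, c:T, d:T, g:T, h:T. ✓
— 8 worlds.
For ~<>(~q -> [](p & ~r)):
a: <>(~q -> [](p & ~r)) is T. ✗
b: <>(~q -> [](p & ~r)) is T. ✗
c: <>(~q -> [](p & ~r)) is T. ✗
d: <>(~q -> [](p & ~r)) is T. ✗
e: <>(~q -> [](p & ~r)) is T. ✗
f: <>(~q -> [](p & ~r)) is T. ✗
g: <>(~q -> [](p & ~r)) is T. ✗
h: <>(~q -> [](p & ~r)) is T. ✗
— 0 worlds.

8 and 0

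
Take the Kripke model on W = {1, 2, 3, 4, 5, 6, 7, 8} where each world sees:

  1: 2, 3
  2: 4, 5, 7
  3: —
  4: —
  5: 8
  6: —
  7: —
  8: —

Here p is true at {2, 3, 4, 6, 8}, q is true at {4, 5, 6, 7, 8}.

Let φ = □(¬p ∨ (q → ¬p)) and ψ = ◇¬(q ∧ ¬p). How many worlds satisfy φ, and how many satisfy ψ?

For □(¬p ∨ (q → ¬p)):
1: successors {2, 3}; ¬p ∨ (q → ¬p) there: 2:T, 3:T. ✓
2: successors {4, 5, 7}; ¬p ∨ (q → ¬p) there: 4:F, 5:T, 7:T. ✗
3: no successors, so □(¬p ∨ (q → ¬p)) holds vacuously. ✓
4: no successors, so □(¬p ∨ (q → ¬p)) holds vacuously. ✓
5: successors {8}; ¬p ∨ (q → ¬p) there: 8:F. ✗
6: no successors, so □(¬p ∨ (q → ¬p)) holds vacuously. ✓
7: no successors, so □(¬p ∨ (q → ¬p)) holds vacuously. ✓
8: no successors, so □(¬p ∨ (q → ¬p)) holds vacuously. ✓
— 6 worlds.
For ◇¬(q ∧ ¬p):
1: successors {2, 3}; ¬(q ∧ ¬p) there: 2:T, 3:T. ✓
2: successors {4, 5, 7}; ¬(q ∧ ¬p) there: 4:T, 5:F, 7:F. ✓
3: no successors, so ◇¬(q ∧ ¬p) fails. ✗
4: no successors, so ◇¬(q ∧ ¬p) fails. ✗
5: successors {8}; ¬(q ∧ ¬p) there: 8:T. ✓
6: no successors, so ◇¬(q ∧ ¬p) fails. ✗
7: no successors, so ◇¬(q ∧ ¬p) fails. ✗
8: no successors, so ◇¬(q ∧ ¬p) fails. ✗
— 3 worlds.

6 and 3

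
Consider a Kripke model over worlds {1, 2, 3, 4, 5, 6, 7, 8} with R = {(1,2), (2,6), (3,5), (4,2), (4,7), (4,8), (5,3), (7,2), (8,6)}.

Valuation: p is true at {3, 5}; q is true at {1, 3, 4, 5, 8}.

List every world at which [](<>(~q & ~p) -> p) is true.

1: successors {2}; <>(~q & ~p) -> p there: 2:F. ✗
2: successors {6}; <>(~q & ~p) -> p there: 6:T. ✓
3: successors {5}; <>(~q & ~p) -> p there: 5:T. ✓
4: successors {2, 7, 8}; <>(~q & ~p) -> p there: 2:F, 7:F, 8:F. ✗
5: successors {3}; <>(~q & ~p) -> p there: 3:T. ✓
6: no successors, so [](<>(~q & ~p) -> p) holds vacuously. ✓
7: successors {2}; <>(~q & ~p) -> p there: 2:F. ✗
8: successors {6}; <>(~q & ~p) -> p there: 6:T. ✓

{2, 3, 5, 6, 8}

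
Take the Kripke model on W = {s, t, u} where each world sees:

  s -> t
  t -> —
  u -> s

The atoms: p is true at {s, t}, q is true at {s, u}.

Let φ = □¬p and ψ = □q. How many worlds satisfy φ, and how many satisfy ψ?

1 and 2

For □¬p:
s: successors {t}; ¬p there: t:F. ✗
t: no successors, so □¬p holds vacuously. ✓
u: successors {s}; ¬p there: s:F. ✗
— 1 world.
For □q:
s: successors {t}; q there: t:F. ✗
t: no successors, so □q holds vacuously. ✓
u: successors {s}; q there: s:T. ✓
— 2 worlds.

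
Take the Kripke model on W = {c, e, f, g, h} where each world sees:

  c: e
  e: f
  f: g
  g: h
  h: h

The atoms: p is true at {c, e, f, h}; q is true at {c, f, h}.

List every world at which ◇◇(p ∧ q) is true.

c: successors {e}; ◇(p ∧ q) there: e:T. ✓
e: successors {f}; ◇(p ∧ q) there: f:F. ✗
f: successors {g}; ◇(p ∧ q) there: g:T. ✓
g: successors {h}; ◇(p ∧ q) there: h:T. ✓
h: successors {h}; ◇(p ∧ q) there: h:T. ✓

{c, f, g, h}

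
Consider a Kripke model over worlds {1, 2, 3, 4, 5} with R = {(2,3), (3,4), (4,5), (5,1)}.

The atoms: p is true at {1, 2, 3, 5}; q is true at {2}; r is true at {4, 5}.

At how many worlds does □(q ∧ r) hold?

1: no successors, so □(q ∧ r) holds vacuously. ✓
2: successors {3}; q ∧ r there: 3:F. ✗
3: successors {4}; q ∧ r there: 4:F. ✗
4: successors {5}; q ∧ r there: 5:F. ✗
5: successors {1}; q ∧ r there: 1:F. ✗
Satisfying worlds: {1}.

1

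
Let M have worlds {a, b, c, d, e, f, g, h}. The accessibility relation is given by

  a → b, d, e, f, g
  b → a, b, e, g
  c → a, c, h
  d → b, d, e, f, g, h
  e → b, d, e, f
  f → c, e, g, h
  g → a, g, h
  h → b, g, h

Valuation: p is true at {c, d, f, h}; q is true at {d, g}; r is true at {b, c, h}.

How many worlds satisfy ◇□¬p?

a: successors {b, d, e, f, g}; □¬p there: b:T, d:F, e:F, f:F, g:F. ✓
b: successors {a, b, e, g}; □¬p there: a:F, b:T, e:F, g:F. ✓
c: successors {a, c, h}; □¬p there: a:F, c:F, h:F. ✗
d: successors {b, d, e, f, g, h}; □¬p there: b:T, d:F, e:F, f:F, g:F, h:F. ✓
e: successors {b, d, e, f}; □¬p there: b:T, d:F, e:F, f:F. ✓
f: successors {c, e, g, h}; □¬p there: c:F, e:F, g:F, h:F. ✗
g: successors {a, g, h}; □¬p there: a:F, g:F, h:F. ✗
h: successors {b, g, h}; □¬p there: b:T, g:F, h:F. ✓
Satisfying worlds: {a, b, d, e, h}.

5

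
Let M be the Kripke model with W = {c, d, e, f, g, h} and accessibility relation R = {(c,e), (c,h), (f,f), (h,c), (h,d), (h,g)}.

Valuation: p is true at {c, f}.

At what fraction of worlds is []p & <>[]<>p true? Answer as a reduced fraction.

1/6

c: []p is F, <>[]<>p is T. ✗
d: []p is T, <>[]<>p is F. ✗
e: []p is T, <>[]<>p is F. ✗
f: []p is T, <>[]<>p is T. ✓
g: []p is T, <>[]<>p is F. ✗
h: []p is F, <>[]<>p is T. ✗
That's 1 of 6 worlds, so 1/6.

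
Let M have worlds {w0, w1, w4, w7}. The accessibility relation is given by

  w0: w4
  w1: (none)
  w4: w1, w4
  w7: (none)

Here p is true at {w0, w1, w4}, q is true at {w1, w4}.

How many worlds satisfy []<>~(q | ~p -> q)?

w0: successors {w4}; <>~(q | ~p -> q) there: w4:F. ✗
w1: no successors, so []<>~(q | ~p -> q) holds vacuously. ✓
w4: successors {w1, w4}; <>~(q | ~p -> q) there: w1:F, w4:F. ✗
w7: no successors, so []<>~(q | ~p -> q) holds vacuously. ✓
Satisfying worlds: {w1, w7}.

2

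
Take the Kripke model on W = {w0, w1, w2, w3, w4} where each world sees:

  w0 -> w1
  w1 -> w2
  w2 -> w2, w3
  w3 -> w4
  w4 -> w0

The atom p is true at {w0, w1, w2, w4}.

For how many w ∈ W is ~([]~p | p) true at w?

w0: []~p | p is T. ✗
w1: []~p | p is T. ✗
w2: []~p | p is T. ✗
w3: []~p | p is F. ✓
w4: []~p | p is T. ✗
Satisfying worlds: {w3}.

1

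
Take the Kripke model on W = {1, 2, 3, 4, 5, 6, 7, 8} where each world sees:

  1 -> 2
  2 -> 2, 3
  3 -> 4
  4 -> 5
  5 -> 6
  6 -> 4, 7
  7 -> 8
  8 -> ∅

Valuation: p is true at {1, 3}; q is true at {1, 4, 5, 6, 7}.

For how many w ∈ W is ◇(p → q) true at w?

1: successors {2}; p → q there: 2:T. ✓
2: successors {2, 3}; p → q there: 2:T, 3:F. ✓
3: successors {4}; p → q there: 4:T. ✓
4: successors {5}; p → q there: 5:T. ✓
5: successors {6}; p → q there: 6:T. ✓
6: successors {4, 7}; p → q there: 4:T, 7:T. ✓
7: successors {8}; p → q there: 8:T. ✓
8: no successors, so ◇(p → q) fails. ✗
Satisfying worlds: {1, 2, 3, 4, 5, 6, 7}.

7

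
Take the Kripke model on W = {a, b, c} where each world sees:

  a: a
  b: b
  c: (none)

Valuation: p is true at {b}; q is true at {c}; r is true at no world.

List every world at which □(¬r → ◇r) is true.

a: successors {a}; ¬r → ◇r there: a:F. ✗
b: successors {b}; ¬r → ◇r there: b:F. ✗
c: no successors, so □(¬r → ◇r) holds vacuously. ✓

{c}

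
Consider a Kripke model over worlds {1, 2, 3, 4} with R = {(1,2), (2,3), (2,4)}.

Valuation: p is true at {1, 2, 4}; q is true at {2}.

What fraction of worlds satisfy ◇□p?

1: successors {2}; □p there: 2:F. ✗
2: successors {3, 4}; □p there: 3:T, 4:T. ✓
3: no successors, so ◇□p fails. ✗
4: no successors, so ◇□p fails. ✗
That's 1 of 4 worlds, so 1/4.

1/4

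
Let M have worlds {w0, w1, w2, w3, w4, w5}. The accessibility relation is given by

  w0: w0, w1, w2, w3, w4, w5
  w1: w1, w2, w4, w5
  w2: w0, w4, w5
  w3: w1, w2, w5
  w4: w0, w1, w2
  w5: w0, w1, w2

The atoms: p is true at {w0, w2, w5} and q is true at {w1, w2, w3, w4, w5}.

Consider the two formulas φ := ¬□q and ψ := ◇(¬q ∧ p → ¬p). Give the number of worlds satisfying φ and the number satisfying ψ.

4 and 6

For ¬□q:
w0: □q is F. ✓
w1: □q is T. ✗
w2: □q is F. ✓
w3: □q is T. ✗
w4: □q is F. ✓
w5: □q is F. ✓
— 4 worlds.
For ◇(¬q ∧ p → ¬p):
w0: successors {w0, w1, w2, w3, w4, w5}; ¬q ∧ p → ¬p there: w0:F, w1:T, w2:T, w3:T, w4:T, w5:T. ✓
w1: successors {w1, w2, w4, w5}; ¬q ∧ p → ¬p there: w1:T, w2:T, w4:T, w5:T. ✓
w2: successors {w0, w4, w5}; ¬q ∧ p → ¬p there: w0:F, w4:T, w5:T. ✓
w3: successors {w1, w2, w5}; ¬q ∧ p → ¬p there: w1:T, w2:T, w5:T. ✓
w4: successors {w0, w1, w2}; ¬q ∧ p → ¬p there: w0:F, w1:T, w2:T. ✓
w5: successors {w0, w1, w2}; ¬q ∧ p → ¬p there: w0:F, w1:T, w2:T. ✓
— 6 worlds.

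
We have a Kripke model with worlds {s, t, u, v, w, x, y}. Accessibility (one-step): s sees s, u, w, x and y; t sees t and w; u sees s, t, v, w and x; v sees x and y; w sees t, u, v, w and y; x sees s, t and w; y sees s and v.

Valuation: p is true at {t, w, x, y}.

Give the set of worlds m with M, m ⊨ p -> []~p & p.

s: p is F, []~p & p is F. ✓
t: p is T, []~p & p is F. ✗
u: p is F, []~p & p is F. ✓
v: p is F, []~p & p is F. ✓
w: p is T, []~p & p is F. ✗
x: p is T, []~p & p is F. ✗
y: p is T, []~p & p is T. ✓

{s, u, v, y}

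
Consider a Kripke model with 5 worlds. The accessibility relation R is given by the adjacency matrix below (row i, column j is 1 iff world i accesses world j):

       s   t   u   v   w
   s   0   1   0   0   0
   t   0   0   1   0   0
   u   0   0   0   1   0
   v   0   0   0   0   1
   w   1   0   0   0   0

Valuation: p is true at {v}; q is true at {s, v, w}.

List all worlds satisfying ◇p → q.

s: ◇p is F, q is T. ✓
t: ◇p is F, q is F. ✓
u: ◇p is T, q is F. ✗
v: ◇p is F, q is T. ✓
w: ◇p is F, q is T. ✓

{s, t, v, w}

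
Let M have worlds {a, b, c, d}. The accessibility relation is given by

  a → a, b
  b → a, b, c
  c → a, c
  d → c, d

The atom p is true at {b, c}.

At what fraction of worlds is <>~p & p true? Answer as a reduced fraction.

a: <>~p is T, p is F. ✗
b: <>~p is T, p is T. ✓
c: <>~p is T, p is T. ✓
d: <>~p is T, p is F. ✗
That's 2 of 4 worlds, so 2/4 = 1/2.

1/2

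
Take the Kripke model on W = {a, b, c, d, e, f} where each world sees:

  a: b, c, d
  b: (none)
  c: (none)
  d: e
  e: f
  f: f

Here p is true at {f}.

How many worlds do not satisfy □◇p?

1

a: successors {b, c, d}; ◇p there: b:F, c:F, d:F. ✗
b: no successors, so □◇p holds vacuously. ✓
c: no successors, so □◇p holds vacuously. ✓
d: successors {e}; ◇p there: e:T. ✓
e: successors {f}; ◇p there: f:T. ✓
f: successors {f}; ◇p there: f:T. ✓
Satisfying worlds: {b, c, d, e, f}.
So □◇p fails at the other 1 world.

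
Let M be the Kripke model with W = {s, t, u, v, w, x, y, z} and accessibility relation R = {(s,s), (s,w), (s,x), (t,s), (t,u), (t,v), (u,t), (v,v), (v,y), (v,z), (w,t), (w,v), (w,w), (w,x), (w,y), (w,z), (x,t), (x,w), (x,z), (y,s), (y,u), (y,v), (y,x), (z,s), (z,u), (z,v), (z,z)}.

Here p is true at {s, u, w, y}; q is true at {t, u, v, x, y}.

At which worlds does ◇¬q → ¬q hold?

{s, u, w, z}

s: ◇¬q is T, ¬q is T. ✓
t: ◇¬q is T, ¬q is F. ✗
u: ◇¬q is F, ¬q is F. ✓
v: ◇¬q is T, ¬q is F. ✗
w: ◇¬q is T, ¬q is T. ✓
x: ◇¬q is T, ¬q is F. ✗
y: ◇¬q is T, ¬q is F. ✗
z: ◇¬q is T, ¬q is T. ✓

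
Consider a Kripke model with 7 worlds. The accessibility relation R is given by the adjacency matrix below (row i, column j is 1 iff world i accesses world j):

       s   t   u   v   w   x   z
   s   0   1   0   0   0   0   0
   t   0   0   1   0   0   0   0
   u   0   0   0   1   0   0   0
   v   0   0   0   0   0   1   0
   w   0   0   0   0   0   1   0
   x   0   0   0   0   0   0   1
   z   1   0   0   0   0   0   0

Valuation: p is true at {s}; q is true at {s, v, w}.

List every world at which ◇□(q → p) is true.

s: successors {t}; □(q → p) there: t:T. ✓
t: successors {u}; □(q → p) there: u:F. ✗
u: successors {v}; □(q → p) there: v:T. ✓
v: successors {x}; □(q → p) there: x:T. ✓
w: successors {x}; □(q → p) there: x:T. ✓
x: successors {z}; □(q → p) there: z:T. ✓
z: successors {s}; □(q → p) there: s:T. ✓

{s, u, v, w, x, z}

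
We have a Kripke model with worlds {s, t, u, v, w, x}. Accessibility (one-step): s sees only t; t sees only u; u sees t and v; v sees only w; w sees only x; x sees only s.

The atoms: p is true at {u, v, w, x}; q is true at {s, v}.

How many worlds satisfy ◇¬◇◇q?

4

s: successors {t}; ¬◇◇q there: t:F. ✗
t: successors {u}; ¬◇◇q there: u:T. ✓
u: successors {t, v}; ¬◇◇q there: t:F, v:T. ✓
v: successors {w}; ¬◇◇q there: w:F. ✗
w: successors {x}; ¬◇◇q there: x:T. ✓
x: successors {s}; ¬◇◇q there: s:T. ✓
Satisfying worlds: {t, u, w, x}.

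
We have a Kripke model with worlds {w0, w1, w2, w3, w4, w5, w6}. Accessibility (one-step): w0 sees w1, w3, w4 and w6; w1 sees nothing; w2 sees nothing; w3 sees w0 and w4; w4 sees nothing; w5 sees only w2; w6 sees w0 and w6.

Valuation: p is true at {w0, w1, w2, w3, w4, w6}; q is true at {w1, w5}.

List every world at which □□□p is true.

{w0, w1, w2, w3, w4, w5, w6}

w0: successors {w1, w3, w4, w6}; □□p there: w1:T, w3:T, w4:T, w6:T. ✓
w1: no successors, so □□□p holds vacuously. ✓
w2: no successors, so □□□p holds vacuously. ✓
w3: successors {w0, w4}; □□p there: w0:T, w4:T. ✓
w4: no successors, so □□□p holds vacuously. ✓
w5: successors {w2}; □□p there: w2:T. ✓
w6: successors {w0, w6}; □□p there: w0:T, w6:T. ✓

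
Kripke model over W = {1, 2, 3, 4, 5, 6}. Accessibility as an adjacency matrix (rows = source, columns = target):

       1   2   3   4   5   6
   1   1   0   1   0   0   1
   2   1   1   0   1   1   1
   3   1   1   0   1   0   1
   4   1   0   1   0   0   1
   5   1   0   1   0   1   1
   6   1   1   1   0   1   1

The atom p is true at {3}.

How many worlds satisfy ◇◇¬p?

1: successors {1, 3, 6}; ◇¬p there: 1:T, 3:T, 6:T. ✓
2: successors {1, 2, 4, 5, 6}; ◇¬p there: 1:T, 2:T, 4:T, 5:T, 6:T. ✓
3: successors {1, 2, 4, 6}; ◇¬p there: 1:T, 2:T, 4:T, 6:T. ✓
4: successors {1, 3, 6}; ◇¬p there: 1:T, 3:T, 6:T. ✓
5: successors {1, 3, 5, 6}; ◇¬p there: 1:T, 3:T, 5:T, 6:T. ✓
6: successors {1, 2, 3, 5, 6}; ◇¬p there: 1:T, 2:T, 3:T, 5:T, 6:T. ✓
Satisfying worlds: {1, 2, 3, 4, 5, 6}.

6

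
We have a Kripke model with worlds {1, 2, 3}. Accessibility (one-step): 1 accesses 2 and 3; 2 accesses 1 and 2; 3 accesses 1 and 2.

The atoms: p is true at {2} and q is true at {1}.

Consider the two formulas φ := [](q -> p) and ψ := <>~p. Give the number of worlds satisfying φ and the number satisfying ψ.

For [](q -> p):
1: successors {2, 3}; q -> p there: 2:T, 3:T. ✓
2: successors {1, 2}; q -> p there: 1:F, 2:T. ✗
3: successors {1, 2}; q -> p there: 1:F, 2:T. ✗
— 1 world.
For <>~p:
1: successors {2, 3}; ~p there: 2:F, 3:T. ✓
2: successors {1, 2}; ~p there: 1:T, 2:F. ✓
3: successors {1, 2}; ~p there: 1:T, 2:F. ✓
— 3 worlds.

1 and 3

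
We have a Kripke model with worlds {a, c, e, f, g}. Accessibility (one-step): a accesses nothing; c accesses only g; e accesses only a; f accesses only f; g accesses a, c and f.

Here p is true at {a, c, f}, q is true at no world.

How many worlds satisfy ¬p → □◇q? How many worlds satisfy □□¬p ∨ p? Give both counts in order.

3 and 4

For ¬p → □◇q:
a: ¬p is F, □◇q is T. ✓
c: ¬p is F, □◇q is F. ✓
e: ¬p is T, □◇q is F. ✗
f: ¬p is F, □◇q is F. ✓
g: ¬p is T, □◇q is F. ✗
— 3 worlds.
For □□¬p ∨ p:
a: □□¬p is T, p is T. ✓
c: □□¬p is F, p is T. ✓
e: □□¬p is T, p is F. ✓
f: □□¬p is F, p is T. ✓
g: □□¬p is F, p is F. ✗
— 4 worlds.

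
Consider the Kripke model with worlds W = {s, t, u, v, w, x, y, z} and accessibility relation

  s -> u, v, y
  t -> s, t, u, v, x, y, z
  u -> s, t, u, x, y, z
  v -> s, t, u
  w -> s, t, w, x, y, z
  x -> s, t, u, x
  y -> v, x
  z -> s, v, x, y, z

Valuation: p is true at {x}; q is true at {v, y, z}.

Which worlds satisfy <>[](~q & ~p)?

{s, t, y, z}

s: successors {u, v, y}; [](~q & ~p) there: u:F, v:T, y:F. ✓
t: successors {s, t, u, v, x, y, z}; [](~q & ~p) there: s:F, t:F, u:F, v:T, x:F, y:F, z:F. ✓
u: successors {s, t, u, x, y, z}; [](~q & ~p) there: s:F, t:F, u:F, x:F, y:F, z:F. ✗
v: successors {s, t, u}; [](~q & ~p) there: s:F, t:F, u:F. ✗
w: successors {s, t, w, x, y, z}; [](~q & ~p) there: s:F, t:F, w:F, x:F, y:F, z:F. ✗
x: successors {s, t, u, x}; [](~q & ~p) there: s:F, t:F, u:F, x:F. ✗
y: successors {v, x}; [](~q & ~p) there: v:T, x:F. ✓
z: successors {s, v, x, y, z}; [](~q & ~p) there: s:F, v:T, x:F, y:F, z:F. ✓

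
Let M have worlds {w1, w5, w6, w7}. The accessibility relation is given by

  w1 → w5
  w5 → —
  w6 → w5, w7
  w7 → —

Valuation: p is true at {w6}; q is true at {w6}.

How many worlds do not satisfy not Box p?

2

w1: Box p is F. ✓
w5: Box p is T. ✗
w6: Box p is F. ✓
w7: Box p is T. ✗
Satisfying worlds: {w1, w6}.
So not Box p fails at the other 2 worlds.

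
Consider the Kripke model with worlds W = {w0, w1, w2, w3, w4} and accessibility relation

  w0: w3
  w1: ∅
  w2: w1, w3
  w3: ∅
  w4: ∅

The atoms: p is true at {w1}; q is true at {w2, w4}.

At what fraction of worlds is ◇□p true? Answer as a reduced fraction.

2/5

w0: successors {w3}; □p there: w3:T. ✓
w1: no successors, so ◇□p fails. ✗
w2: successors {w1, w3}; □p there: w1:T, w3:T. ✓
w3: no successors, so ◇□p fails. ✗
w4: no successors, so ◇□p fails. ✗
That's 2 of 5 worlds, so 2/5.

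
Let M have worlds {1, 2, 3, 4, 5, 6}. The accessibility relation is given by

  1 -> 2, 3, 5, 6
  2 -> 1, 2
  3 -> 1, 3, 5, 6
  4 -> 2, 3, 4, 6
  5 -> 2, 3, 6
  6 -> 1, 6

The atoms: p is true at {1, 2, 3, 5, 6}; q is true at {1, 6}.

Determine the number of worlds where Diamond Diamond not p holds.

1

1: successors {2, 3, 5, 6}; Diamond not p there: 2:F, 3:F, 5:F, 6:F. ✗
2: successors {1, 2}; Diamond not p there: 1:F, 2:F. ✗
3: successors {1, 3, 5, 6}; Diamond not p there: 1:F, 3:F, 5:F, 6:F. ✗
4: successors {2, 3, 4, 6}; Diamond not p there: 2:F, 3:F, 4:T, 6:F. ✓
5: successors {2, 3, 6}; Diamond not p there: 2:F, 3:F, 6:F. ✗
6: successors {1, 6}; Diamond not p there: 1:F, 6:F. ✗
Satisfying worlds: {4}.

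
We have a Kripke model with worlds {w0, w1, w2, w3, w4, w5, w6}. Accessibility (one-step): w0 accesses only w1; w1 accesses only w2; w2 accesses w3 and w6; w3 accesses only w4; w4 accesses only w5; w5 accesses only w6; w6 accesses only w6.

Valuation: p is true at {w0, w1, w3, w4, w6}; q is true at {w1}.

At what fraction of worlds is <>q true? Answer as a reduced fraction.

w0: successors {w1}; q there: w1:T. ✓
w1: successors {w2}; q there: w2:F. ✗
w2: successors {w3, w6}; q there: w3:F, w6:F. ✗
w3: successors {w4}; q there: w4:F. ✗
w4: successors {w5}; q there: w5:F. ✗
w5: successors {w6}; q there: w6:F. ✗
w6: successors {w6}; q there: w6:F. ✗
That's 1 of 7 worlds, so 1/7.

1/7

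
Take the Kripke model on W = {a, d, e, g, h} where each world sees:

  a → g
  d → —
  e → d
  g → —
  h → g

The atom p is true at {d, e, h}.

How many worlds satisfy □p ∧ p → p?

a: □p ∧ p is F, p is F. ✓
d: □p ∧ p is T, p is T. ✓
e: □p ∧ p is T, p is T. ✓
g: □p ∧ p is F, p is F. ✓
h: □p ∧ p is F, p is T. ✓
Satisfying worlds: {a, d, e, g, h}.

5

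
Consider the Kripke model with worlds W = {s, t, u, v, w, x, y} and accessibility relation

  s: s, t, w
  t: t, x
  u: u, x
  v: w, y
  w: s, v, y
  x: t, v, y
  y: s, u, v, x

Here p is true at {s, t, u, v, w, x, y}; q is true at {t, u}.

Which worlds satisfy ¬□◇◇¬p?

s: □◇◇¬p is F. ✓
t: □◇◇¬p is F. ✓
u: □◇◇¬p is F. ✓
v: □◇◇¬p is F. ✓
w: □◇◇¬p is F. ✓
x: □◇◇¬p is F. ✓
y: □◇◇¬p is F. ✓

{s, t, u, v, w, x, y}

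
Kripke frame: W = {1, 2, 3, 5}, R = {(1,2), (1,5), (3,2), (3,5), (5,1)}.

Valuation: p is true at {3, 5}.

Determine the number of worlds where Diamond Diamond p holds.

1: successors {2, 5}; Diamond p there: 2:F, 5:F. ✗
2: no successors, so Diamond Diamond p fails. ✗
3: successors {2, 5}; Diamond p there: 2:F, 5:F. ✗
5: successors {1}; Diamond p there: 1:T. ✓
Satisfying worlds: {5}.

1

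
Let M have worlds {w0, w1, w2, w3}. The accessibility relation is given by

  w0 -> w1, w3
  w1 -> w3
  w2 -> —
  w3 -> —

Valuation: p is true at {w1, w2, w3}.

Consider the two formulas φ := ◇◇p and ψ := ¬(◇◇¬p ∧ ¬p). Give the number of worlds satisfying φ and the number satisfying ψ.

For ◇◇p:
w0: successors {w1, w3}; ◇p there: w1:T, w3:F. ✓
w1: successors {w3}; ◇p there: w3:F. ✗
w2: no successors, so ◇◇p fails. ✗
w3: no successors, so ◇◇p fails. ✗
— 1 world.
For ¬(◇◇¬p ∧ ¬p):
w0: ◇◇¬p ∧ ¬p is F. ✓
w1: ◇◇¬p ∧ ¬p is F. ✓
w2: ◇◇¬p ∧ ¬p is F. ✓
w3: ◇◇¬p ∧ ¬p is F. ✓
— 4 worlds.

1 and 4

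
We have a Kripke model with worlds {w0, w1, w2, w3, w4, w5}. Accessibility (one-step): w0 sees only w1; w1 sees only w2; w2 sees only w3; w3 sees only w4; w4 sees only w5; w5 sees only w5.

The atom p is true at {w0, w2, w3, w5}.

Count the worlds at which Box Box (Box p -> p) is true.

w0: successors {w1}; Box (Box p -> p) there: w1:T. ✓
w1: successors {w2}; Box (Box p -> p) there: w2:T. ✓
w2: successors {w3}; Box (Box p -> p) there: w3:F. ✗
w3: successors {w4}; Box (Box p -> p) there: w4:T. ✓
w4: successors {w5}; Box (Box p -> p) there: w5:T. ✓
w5: successors {w5}; Box (Box p -> p) there: w5:T. ✓
Satisfying worlds: {w0, w1, w3, w4, w5}.

5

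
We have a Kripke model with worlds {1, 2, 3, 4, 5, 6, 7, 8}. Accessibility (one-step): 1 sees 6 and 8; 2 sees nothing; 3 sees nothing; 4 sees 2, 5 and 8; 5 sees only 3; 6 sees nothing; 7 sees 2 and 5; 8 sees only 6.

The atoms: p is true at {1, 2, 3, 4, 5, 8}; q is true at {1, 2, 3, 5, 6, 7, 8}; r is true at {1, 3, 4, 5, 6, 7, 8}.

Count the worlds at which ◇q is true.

1: successors {6, 8}; q there: 6:T, 8:T. ✓
2: no successors, so ◇q fails. ✗
3: no successors, so ◇q fails. ✗
4: successors {2, 5, 8}; q there: 2:T, 5:T, 8:T. ✓
5: successors {3}; q there: 3:T. ✓
6: no successors, so ◇q fails. ✗
7: successors {2, 5}; q there: 2:T, 5:T. ✓
8: successors {6}; q there: 6:T. ✓
Satisfying worlds: {1, 4, 5, 7, 8}.

5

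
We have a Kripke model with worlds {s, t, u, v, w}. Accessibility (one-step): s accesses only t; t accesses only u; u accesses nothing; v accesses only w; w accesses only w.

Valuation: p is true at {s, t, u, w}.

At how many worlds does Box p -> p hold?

4

s: Box p is T, p is T. ✓
t: Box p is T, p is T. ✓
u: Box p is T, p is T. ✓
v: Box p is T, p is F. ✗
w: Box p is T, p is T. ✓
Satisfying worlds: {s, t, u, w}.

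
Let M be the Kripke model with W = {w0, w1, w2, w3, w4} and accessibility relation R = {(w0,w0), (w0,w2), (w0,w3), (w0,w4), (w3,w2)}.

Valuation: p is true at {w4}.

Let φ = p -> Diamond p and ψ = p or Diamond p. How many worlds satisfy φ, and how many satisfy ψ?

For p -> Diamond p:
w0: p is F, Diamond p is T. ✓
w1: p is F, Diamond p is F. ✓
w2: p is F, Diamond p is F. ✓
w3: p is F, Diamond p is F. ✓
w4: p is T, Diamond p is F. ✗
— 4 worlds.
For p or Diamond p:
w0: p is F, Diamond p is T. ✓
w1: p is F, Diamond p is F. ✗
w2: p is F, Diamond p is F. ✗
w3: p is F, Diamond p is F. ✗
w4: p is T, Diamond p is F. ✓
— 2 worlds.

4 and 2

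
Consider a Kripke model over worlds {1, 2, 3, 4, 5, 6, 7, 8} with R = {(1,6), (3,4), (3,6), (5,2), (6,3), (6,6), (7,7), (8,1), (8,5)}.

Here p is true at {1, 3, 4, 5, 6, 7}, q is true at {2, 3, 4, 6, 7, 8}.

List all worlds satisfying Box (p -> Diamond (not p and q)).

{2, 4, 5}

1: successors {6}; p -> Diamond (not p and q) there: 6:F. ✗
2: no successors, so Box (p -> Diamond (not p and q)) holds vacuously. ✓
3: successors {4, 6}; p -> Diamond (not p and q) there: 4:F, 6:F. ✗
4: no successors, so Box (p -> Diamond (not p and q)) holds vacuously. ✓
5: successors {2}; p -> Diamond (not p and q) there: 2:T. ✓
6: successors {3, 6}; p -> Diamond (not p and q) there: 3:F, 6:F. ✗
7: successors {7}; p -> Diamond (not p and q) there: 7:F. ✗
8: successors {1, 5}; p -> Diamond (not p and q) there: 1:F, 5:T. ✗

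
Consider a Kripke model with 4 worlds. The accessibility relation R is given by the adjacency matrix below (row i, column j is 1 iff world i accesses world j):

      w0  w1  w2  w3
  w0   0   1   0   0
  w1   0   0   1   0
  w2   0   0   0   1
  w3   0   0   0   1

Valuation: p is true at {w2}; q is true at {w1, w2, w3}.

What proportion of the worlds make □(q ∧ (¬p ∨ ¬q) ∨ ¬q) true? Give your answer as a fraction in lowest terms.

w0: successors {w1}; q ∧ (¬p ∨ ¬q) ∨ ¬q there: w1:T. ✓
w1: successors {w2}; q ∧ (¬p ∨ ¬q) ∨ ¬q there: w2:F. ✗
w2: successors {w3}; q ∧ (¬p ∨ ¬q) ∨ ¬q there: w3:T. ✓
w3: successors {w3}; q ∧ (¬p ∨ ¬q) ∨ ¬q there: w3:T. ✓
That's 3 of 4 worlds, so 3/4.

3/4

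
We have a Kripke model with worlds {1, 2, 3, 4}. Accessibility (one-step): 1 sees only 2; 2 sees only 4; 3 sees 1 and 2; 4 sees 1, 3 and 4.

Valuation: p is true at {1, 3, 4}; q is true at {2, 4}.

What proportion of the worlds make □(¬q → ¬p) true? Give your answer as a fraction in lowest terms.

1/2

1: successors {2}; ¬q → ¬p there: 2:T. ✓
2: successors {4}; ¬q → ¬p there: 4:T. ✓
3: successors {1, 2}; ¬q → ¬p there: 1:F, 2:T. ✗
4: successors {1, 3, 4}; ¬q → ¬p there: 1:F, 3:F, 4:T. ✗
That's 2 of 4 worlds, so 2/4 = 1/2.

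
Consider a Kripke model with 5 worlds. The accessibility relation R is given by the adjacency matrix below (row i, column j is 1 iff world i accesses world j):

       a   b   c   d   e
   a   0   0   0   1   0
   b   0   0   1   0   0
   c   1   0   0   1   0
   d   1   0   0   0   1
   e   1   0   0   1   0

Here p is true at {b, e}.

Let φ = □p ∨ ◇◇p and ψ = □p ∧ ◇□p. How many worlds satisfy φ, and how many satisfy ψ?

For □p ∨ ◇◇p:
a: □p is F, ◇◇p is T. ✓
b: □p is F, ◇◇p is F. ✗
c: □p is F, ◇◇p is T. ✓
d: □p is F, ◇◇p is F. ✗
e: □p is F, ◇◇p is T. ✓
— 3 worlds.
For □p ∧ ◇□p:
a: □p is F, ◇□p is F. ✗
b: □p is F, ◇□p is F. ✗
c: □p is F, ◇□p is F. ✗
d: □p is F, ◇□p is F. ✗
e: □p is F, ◇□p is F. ✗
— 0 worlds.

3 and 0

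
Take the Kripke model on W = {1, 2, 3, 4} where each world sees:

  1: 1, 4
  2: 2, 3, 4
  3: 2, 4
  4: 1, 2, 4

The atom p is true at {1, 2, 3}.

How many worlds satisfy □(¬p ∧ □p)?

0

1: successors {1, 4}; ¬p ∧ □p there: 1:F, 4:F. ✗
2: successors {2, 3, 4}; ¬p ∧ □p there: 2:F, 3:F, 4:F. ✗
3: successors {2, 4}; ¬p ∧ □p there: 2:F, 4:F. ✗
4: successors {1, 2, 4}; ¬p ∧ □p there: 1:F, 2:F, 4:F. ✗
Satisfying worlds: ∅.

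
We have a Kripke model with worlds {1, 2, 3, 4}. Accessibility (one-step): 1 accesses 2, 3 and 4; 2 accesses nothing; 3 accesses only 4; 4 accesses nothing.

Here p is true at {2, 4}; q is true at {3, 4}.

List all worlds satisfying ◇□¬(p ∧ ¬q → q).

1: successors {2, 3, 4}; □¬(p ∧ ¬q → q) there: 2:T, 3:F, 4:T. ✓
2: no successors, so ◇□¬(p ∧ ¬q → q) fails. ✗
3: successors {4}; □¬(p ∧ ¬q → q) there: 4:T. ✓
4: no successors, so ◇□¬(p ∧ ¬q → q) fails. ✗

{1, 3}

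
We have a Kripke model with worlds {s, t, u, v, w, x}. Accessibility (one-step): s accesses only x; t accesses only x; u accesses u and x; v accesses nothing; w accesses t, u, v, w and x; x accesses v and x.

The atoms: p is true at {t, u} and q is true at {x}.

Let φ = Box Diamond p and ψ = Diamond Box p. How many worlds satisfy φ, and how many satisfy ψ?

1 and 2

For Box Diamond p:
s: successors {x}; Diamond p there: x:F. ✗
t: successors {x}; Diamond p there: x:F. ✗
u: successors {u, x}; Diamond p there: u:T, x:F. ✗
v: no successors, so Box Diamond p holds vacuously. ✓
w: successors {t, u, v, w, x}; Diamond p there: t:F, u:T, v:F, w:T, x:F. ✗
x: successors {v, x}; Diamond p there: v:F, x:F. ✗
— 1 world.
For Diamond Box p:
s: successors {x}; Box p there: x:F. ✗
t: successors {x}; Box p there: x:F. ✗
u: successors {u, x}; Box p there: u:F, x:F. ✗
v: no successors, so Diamond Box p fails. ✗
w: successors {t, u, v, w, x}; Box p there: t:F, u:F, v:T, w:F, x:F. ✓
x: successors {v, x}; Box p there: v:T, x:F. ✓
— 2 worlds.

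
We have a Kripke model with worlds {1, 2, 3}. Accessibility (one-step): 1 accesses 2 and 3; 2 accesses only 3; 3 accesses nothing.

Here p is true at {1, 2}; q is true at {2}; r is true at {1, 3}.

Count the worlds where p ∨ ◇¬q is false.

1: p is T, ◇¬q is T. ✓
2: p is T, ◇¬q is T. ✓
3: p is F, ◇¬q is F. ✗
Satisfying worlds: {1, 2}.
So p ∨ ◇¬q fails at the other 1 world.

1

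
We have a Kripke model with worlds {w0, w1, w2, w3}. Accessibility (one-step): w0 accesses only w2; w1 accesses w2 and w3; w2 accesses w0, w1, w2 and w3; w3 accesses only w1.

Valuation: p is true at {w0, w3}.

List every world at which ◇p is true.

w0: successors {w2}; p there: w2:F. ✗
w1: successors {w2, w3}; p there: w2:F, w3:T. ✓
w2: successors {w0, w1, w2, w3}; p there: w0:T, w1:F, w2:F, w3:T. ✓
w3: successors {w1}; p there: w1:F. ✗

{w1, w2}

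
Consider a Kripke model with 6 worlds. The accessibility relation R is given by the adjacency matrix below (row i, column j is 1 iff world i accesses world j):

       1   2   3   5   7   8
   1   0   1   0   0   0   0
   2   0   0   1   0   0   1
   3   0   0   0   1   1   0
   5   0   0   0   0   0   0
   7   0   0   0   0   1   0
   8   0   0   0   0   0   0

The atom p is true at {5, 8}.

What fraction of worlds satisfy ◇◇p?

1/3

1: successors {2}; ◇p there: 2:T. ✓
2: successors {3, 8}; ◇p there: 3:T, 8:F. ✓
3: successors {5, 7}; ◇p there: 5:F, 7:F. ✗
5: no successors, so ◇◇p fails. ✗
7: successors {7}; ◇p there: 7:F. ✗
8: no successors, so ◇◇p fails. ✗
That's 2 of 6 worlds, so 2/6 = 1/3.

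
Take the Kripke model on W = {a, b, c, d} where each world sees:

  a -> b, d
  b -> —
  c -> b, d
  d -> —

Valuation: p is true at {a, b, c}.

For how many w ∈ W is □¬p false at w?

a: successors {b, d}; ¬p there: b:F, d:T. ✗
b: no successors, so □¬p holds vacuously. ✓
c: successors {b, d}; ¬p there: b:F, d:T. ✗
d: no successors, so □¬p holds vacuously. ✓
Satisfying worlds: {b, d}.
So □¬p fails at the other 2 worlds.

2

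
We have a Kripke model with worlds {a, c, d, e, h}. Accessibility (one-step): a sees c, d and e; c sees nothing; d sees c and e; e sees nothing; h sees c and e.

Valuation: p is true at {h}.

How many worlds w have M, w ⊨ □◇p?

a: successors {c, d, e}; ◇p there: c:F, d:F, e:F. ✗
c: no successors, so □◇p holds vacuously. ✓
d: successors {c, e}; ◇p there: c:F, e:F. ✗
e: no successors, so □◇p holds vacuously. ✓
h: successors {c, e}; ◇p there: c:F, e:F. ✗
Satisfying worlds: {c, e}.

2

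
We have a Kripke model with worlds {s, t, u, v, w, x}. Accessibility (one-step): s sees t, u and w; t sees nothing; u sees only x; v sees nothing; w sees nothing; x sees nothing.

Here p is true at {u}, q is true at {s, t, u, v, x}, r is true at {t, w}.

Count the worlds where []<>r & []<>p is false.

2

s: []<>r is F, []<>p is F. ✗
t: []<>r is T, []<>p is T. ✓
u: []<>r is F, []<>p is F. ✗
v: []<>r is T, []<>p is T. ✓
w: []<>r is T, []<>p is T. ✓
x: []<>r is T, []<>p is T. ✓
Satisfying worlds: {t, v, w, x}.
So []<>r & []<>p fails at the other 2 worlds.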